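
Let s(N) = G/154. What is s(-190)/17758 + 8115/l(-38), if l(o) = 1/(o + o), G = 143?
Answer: -11794535759/19124 ≈ -6.1674e+5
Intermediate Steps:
l(o) = 1/(2*o)
s(N) = 13/14 (s(N) = 143/154 = 143*(1/154) = 13/14)
s(-190)/17758 + 8115/l(-38) = (13/14)/17758 + 8115/(((1/2)/(-38))) = (13/14)*(1/17758) + 8115/(((1/2)*(-1/38))) = 1/19124 + 8115/(-1/76) = 1/19124 + 8115*(-76) = 1/19124 - 616740 = -11794535759/19124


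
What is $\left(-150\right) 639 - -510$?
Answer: $-95340$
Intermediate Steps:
$\left(-150\right) 639 - -510 = -95850 + 510 = -95340$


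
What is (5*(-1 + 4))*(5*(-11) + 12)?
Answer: -645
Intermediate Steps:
(5*(-1 + 4))*(5*(-11) + 12) = (5*3)*(-55 + 12) = 15*(-43) = -645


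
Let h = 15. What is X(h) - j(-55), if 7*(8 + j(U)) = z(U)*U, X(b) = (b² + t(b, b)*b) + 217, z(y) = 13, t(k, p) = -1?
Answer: 3760/7 ≈ 537.14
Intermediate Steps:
X(b) = 217 + b² - b (X(b) = (b² - b) + 217 = 217 + b² - b)
j(U) = -8 + 13*U/7 (j(U) = -8 + (13*U)/7 = -8 + 13*U/7)
X(h) - j(-55) = (217 + 15² - 1*15) - (-8 + (13/7)*(-55)) = (217 + 225 - 15) - (-8 - 715/7) = 427 - 1*(-771/7) = 427 + 771/7 = 3760/7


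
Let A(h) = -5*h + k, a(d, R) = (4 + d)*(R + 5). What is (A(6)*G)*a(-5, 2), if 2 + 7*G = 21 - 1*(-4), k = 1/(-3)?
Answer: 2093/3 ≈ 697.67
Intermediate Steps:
a(d, R) = (4 + d)*(5 + R)
k = -⅓ ≈ -0.33333
G = 23/7 (G = -2/7 + (21 - 1*(-4))/7 = -2/7 + (21 + 4)/7 = -2/7 + (⅐)*25 = -2/7 + 25/7 = 23/7 ≈ 3.2857)
A(h) = -⅓ - 5*h (A(h) = -5*h - ⅓ = -⅓ - 5*h)
(A(6)*G)*a(-5, 2) = ((-⅓ - 5*6)*(23/7))*(20 + 4*2 + 5*(-5) + 2*(-5)) = ((-⅓ - 30)*(23/7))*(20 + 8 - 25 - 10) = -91/3*23/7*(-7) = -299/3*(-7) = 2093/3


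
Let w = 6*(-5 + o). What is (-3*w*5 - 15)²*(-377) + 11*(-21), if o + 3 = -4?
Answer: -427603056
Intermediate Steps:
o = -7 (o = -3 - 4 = -7)
w = -72 (w = 6*(-5 - 7) = 6*(-12) = -72)
(-3*w*5 - 15)²*(-377) + 11*(-21) = (-3*(-72)*5 - 15)²*(-377) + 11*(-21) = (216*5 - 15)²*(-377) - 231 = (1080 - 15)²*(-377) - 231 = 1065²*(-377) - 231 = 1134225*(-377) - 231 = -427602825 - 231 = -427603056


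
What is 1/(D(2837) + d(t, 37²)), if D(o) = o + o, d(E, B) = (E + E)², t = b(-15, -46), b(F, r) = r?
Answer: 1/14138 ≈ 7.0731e-5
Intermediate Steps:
t = -46
d(E, B) = 4*E² (d(E, B) = (2*E)² = 4*E²)
D(o) = 2*o
1/(D(2837) + d(t, 37²)) = 1/(2*2837 + 4*(-46)²) = 1/(5674 + 4*2116) = 1/(5674 + 8464) = 1/14138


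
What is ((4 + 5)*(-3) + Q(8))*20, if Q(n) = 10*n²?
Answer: 12260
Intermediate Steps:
((4 + 5)*(-3) + Q(8))*20 = ((4 + 5)*(-3) + 10*8²)*20 = (9*(-3) + 10*64)*20 = (-27 + 640)*20 = 613*20 = 12260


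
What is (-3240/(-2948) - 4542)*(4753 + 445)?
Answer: -17395855512/737 ≈ -2.3604e+7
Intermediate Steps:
(-3240/(-2948) - 4542)*(4753 + 445) = (-3240*(-1/2948) - 4542)*5198 = (810/737 - 4542)*5198 = -3346644/737*5198 = -17395855512/737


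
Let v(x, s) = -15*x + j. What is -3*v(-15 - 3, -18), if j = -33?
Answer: -711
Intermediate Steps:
v(x, s) = -33 - 15*x (v(x, s) = -15*x - 33 = -33 - 15*x)
-3*v(-15 - 3, -18) = -3*(-33 - 15*(-15 - 3)) = -3*(-33 - 15*(-18)) = -3*(-33 + 270) = -3*237 = -711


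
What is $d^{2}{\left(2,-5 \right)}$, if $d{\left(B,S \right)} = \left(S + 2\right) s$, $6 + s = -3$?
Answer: $729$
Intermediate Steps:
$s = -9$ ($s = -6 - 3 = -9$)
$d{\left(B,S \right)} = -18 - 9 S$ ($d{\left(B,S \right)} = \left(S + 2\right) \left(-9\right) = \left(2 + S\right) \left(-9\right) = -18 - 9 S$)
$d^{2}{\left(2,-5 \right)} = \left(-18 - -45\right)^{2} = \left(-18 + 45\right)^{2} = 27^{2} = 729$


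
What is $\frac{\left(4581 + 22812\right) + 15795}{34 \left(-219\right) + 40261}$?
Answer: $\frac{43188}{32815} \approx 1.3161$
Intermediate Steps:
$\frac{\left(4581 + 22812\right) + 15795}{34 \left(-219\right) + 40261} = \frac{27393 + 15795}{-7446 + 40261} = \frac{43188}{32815}$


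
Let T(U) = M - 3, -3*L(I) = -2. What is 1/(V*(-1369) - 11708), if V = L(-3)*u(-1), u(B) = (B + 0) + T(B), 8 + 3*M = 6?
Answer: -9/67040 ≈ -0.00013425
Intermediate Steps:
M = -⅔ (M = -8/3 + (⅓)*6 = -8/3 + 2 = -⅔ ≈ -0.66667)
L(I) = ⅔ (L(I) = -⅓*(-2) = ⅔)
T(U) = -11/3 (T(U) = -⅔ - 3 = -11/3)
u(B) = -11/3 + B (u(B) = (B + 0) - 11/3 = B - 11/3 = -11/3 + B)
V = -28/9 (V = 2*(-11/3 - 1)/3 = (⅔)*(-14/3) = -28/9 ≈ -3.1111)
1/(V*(-1369) - 11708) = 1/(-28/9*(-1369) - 11708) = 1/(38332/9 - 11708) = 1/(-67040/9) = -9/67040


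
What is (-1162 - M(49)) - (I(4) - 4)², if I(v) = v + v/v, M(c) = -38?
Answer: -1125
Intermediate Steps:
I(v) = 1 + v (I(v) = v + 1 = 1 + v)
(-1162 - M(49)) - (I(4) - 4)² = (-1162 - 1*(-38)) - ((1 + 4) - 4)² = (-1162 + 38) - (5 - 4)² = -1124 - 1*1² = -1124 - 1*1 = -1124 - 1 = -1125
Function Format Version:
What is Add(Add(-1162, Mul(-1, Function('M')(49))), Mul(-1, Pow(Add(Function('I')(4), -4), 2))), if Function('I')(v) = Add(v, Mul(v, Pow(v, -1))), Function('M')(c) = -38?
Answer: -1125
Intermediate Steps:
Function('I')(v) = Add(1, v) (Function('I')(v) = Add(v, 1) = Add(1, v))
Add(Add(-1162, Mul(-1, Function('M')(49))), Mul(-1, Pow(Add(Function('I')(4), -4), 2))) = Add(Add(-1162, Mul(-1, -38)), Mul(-1, Pow(Add(Add(1, 4), -4), 2))) = Add(Add(-1162, 38), Mul(-1, Pow(Add(5, -4), 2))) = Add(-1124, Mul(-1, Pow(1, 2))) = Add(-1124, Mul(-1, 1)) = Add(-1124, -1) = -1125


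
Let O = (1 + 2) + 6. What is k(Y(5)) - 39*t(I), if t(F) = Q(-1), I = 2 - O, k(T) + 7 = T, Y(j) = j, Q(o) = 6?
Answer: -236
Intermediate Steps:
O = 9 (O = 3 + 6 = 9)
k(T) = -7 + T
I = -7 (I = 2 - 1*9 = 2 - 9 = -7)
t(F) = 6
k(Y(5)) - 39*t(I) = (-7 + 5) - 39*6 = -2 - 234 = -236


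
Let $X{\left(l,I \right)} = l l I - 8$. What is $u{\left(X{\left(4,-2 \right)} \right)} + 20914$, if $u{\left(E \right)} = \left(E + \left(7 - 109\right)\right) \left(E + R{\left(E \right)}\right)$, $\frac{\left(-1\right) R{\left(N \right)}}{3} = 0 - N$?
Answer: $43634$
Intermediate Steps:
$X{\left(l,I \right)} = -8 + I l^{2}$ ($X{\left(l,I \right)} = l^{2} I - 8 = I l^{2} - 8 = -8 + I l^{2}$)
$R{\left(N \right)} = 3 N$ ($R{\left(N \right)} = - 3 \left(0 - N\right) = - 3 \left(- N\right) = 3 N$)
$u{\left(E \right)} = 4 E \left(-102 + E\right)$ ($u{\left(E \right)} = \left(E + \left(7 - 109\right)\right) \left(E + 3 E\right) = \left(E + \left(7 - 109\right)\right) 4 E = \left(E - 102\right) 4 E = \left(-102 + E\right) 4 E = 4 E \left(-102 + E\right)$)
$u{\left(X{\left(4,-2 \right)} \right)} + 20914 = 4 \left(-8 - 2 \cdot 4^{2}\right) \left(-102 - \left(8 + 2 \cdot 4^{2}\right)\right) + 20914 = 4 \left(-8 - 32\right) \left(-102 - 40\right) + 20914 = 4 \left(-40\right) \left(-102 - 40\right) + 20914 = 4 \left(-40\right) \left(-142\right) + 20914 = 22720 + 20914 = 43634$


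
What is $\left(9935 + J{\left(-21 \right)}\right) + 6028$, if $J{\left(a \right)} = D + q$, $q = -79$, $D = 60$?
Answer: $15944$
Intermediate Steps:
$J{\left(a \right)} = -19$ ($J{\left(a \right)} = 60 - 79 = -19$)
$\left(9935 + J{\left(-21 \right)}\right) + 6028 = \left(9935 - 19\right) + 6028 = 9916 + 6028 = 15944$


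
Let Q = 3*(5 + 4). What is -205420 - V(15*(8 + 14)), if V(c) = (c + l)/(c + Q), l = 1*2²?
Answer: -73335274/357 ≈ -2.0542e+5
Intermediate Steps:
Q = 27 (Q = 3*9 = 27)
l = 4 (l = 1*4 = 4)
V(c) = (4 + c)/(27 + c) (V(c) = (c + 4)/(c + 27) = (4 + c)/(27 + c))
-205420 - V(15*(8 + 14)) = -205420 - (4 + 15*(8 + 14))/(27 + 15*(8 + 14)) = -205420 - (4 + 15*22)/(27 + 15*22) = -205420 - (4 + 330)/(27 + 330) = -205420 - 334/357 = -73335274/357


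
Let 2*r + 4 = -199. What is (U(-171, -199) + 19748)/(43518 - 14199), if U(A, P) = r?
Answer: 39293/58638 ≈ 0.67009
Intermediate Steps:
r = -203/2 (r = -2 + (1/2)*(-199) = -2 - 199/2 = -203/2 ≈ -101.50)
U(A, P) = -203/2
(U(-171, -199) + 19748)/(43518 - 14199) = (-203/2 + 19748)/(43518 - 14199) = (39293/2)/29319 = (39293/2)*(1/29319) = 39293/58638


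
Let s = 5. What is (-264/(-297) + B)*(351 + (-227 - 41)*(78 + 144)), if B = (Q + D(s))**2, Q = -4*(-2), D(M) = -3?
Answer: -4593595/3 ≈ -1.5312e+6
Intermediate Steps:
Q = 8
B = 25 (B = (8 - 3)**2 = 5**2 = 25)
(-264/(-297) + B)*(351 + (-227 - 41)*(78 + 144)) = (-264/(-297) + 25)*(351 + (-227 - 41)*(78 + 144)) = (-264*(-1/297) + 25)*(351 - 268*222) = (8/9 + 25)*(351 - 59496) = (233/9)*(-59145) = -4593595/3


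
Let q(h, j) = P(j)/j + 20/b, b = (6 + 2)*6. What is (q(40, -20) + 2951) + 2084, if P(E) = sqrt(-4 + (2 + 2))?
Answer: 60425/12 ≈ 5035.4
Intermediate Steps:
P(E) = 0 (P(E) = sqrt(-4 + 4) = sqrt(0) = 0)
b = 48 (b = 8*6 = 48)
q(h, j) = 5/12 (q(h, j) = 0/j + 20/48 = 0 + 20*(1/48) = 0 + 5/12 = 5/12)
(q(40, -20) + 2951) + 2084 = (5/12 + 2951) + 2084 = 35417/12 + 2084 = 60425/12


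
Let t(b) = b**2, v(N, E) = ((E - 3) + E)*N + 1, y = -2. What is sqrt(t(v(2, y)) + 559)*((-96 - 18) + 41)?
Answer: -146*sqrt(182) ≈ -1969.6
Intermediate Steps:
v(N, E) = 1 + N*(-3 + 2*E) (v(N, E) = ((-3 + E) + E)*N + 1 = (-3 + 2*E)*N + 1 = N*(-3 + 2*E) + 1 = 1 + N*(-3 + 2*E))
sqrt(t(v(2, y)) + 559)*((-96 - 18) + 41) = sqrt((1 - 3*2 + 2*(-2)*2)**2 + 559)*((-96 - 18) + 41) = sqrt((1 - 6 - 8)**2 + 559)*(-114 + 41) = sqrt((-13)**2 + 559)*(-73) = sqrt(169 + 559)*(-73) = sqrt(728)*(-73) = (2*sqrt(182))*(-73) = -146*sqrt(182)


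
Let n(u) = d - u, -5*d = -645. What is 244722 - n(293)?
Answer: 244886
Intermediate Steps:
d = 129 (d = -⅕*(-645) = 129)
n(u) = 129 - u
244722 - n(293) = 244722 - (129 - 1*293) = 244722 - (129 - 293) = 244722 - 1*(-164) = 244722 + 164 = 244886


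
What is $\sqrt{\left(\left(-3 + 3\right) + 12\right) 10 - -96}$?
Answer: $6 \sqrt{6} \approx 14.697$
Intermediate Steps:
$\sqrt{\left(\left(-3 + 3\right) + 12\right) 10 - -96} = \sqrt{\left(0 + 12\right) 10 + 96} = \sqrt{12 \cdot 10 + 96} = \sqrt{120 + 96} = \sqrt{216} = 6 \sqrt{6}$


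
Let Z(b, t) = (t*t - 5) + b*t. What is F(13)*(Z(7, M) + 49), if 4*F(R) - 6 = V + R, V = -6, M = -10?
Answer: 481/2 ≈ 240.50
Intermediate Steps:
F(R) = R/4 (F(R) = 3/2 + (-6 + R)/4 = 3/2 + (-3/2 + R/4) = R/4)
Z(b, t) = -5 + t² + b*t (Z(b, t) = (t² - 5) + b*t = (-5 + t²) + b*t = -5 + t² + b*t)
F(13)*(Z(7, M) + 49) = ((¼)*13)*((-5 + (-10)² + 7*(-10)) + 49) = 13*((-5 + 100 - 70) + 49)/4 = 13*(25 + 49)/4 = (13/4)*74 = 481/2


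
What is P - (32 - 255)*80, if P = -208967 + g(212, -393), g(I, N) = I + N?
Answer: -191308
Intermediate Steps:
P = -209148 (P = -208967 + (212 - 393) = -208967 - 181 = -209148)
P - (32 - 255)*80 = -209148 - (32 - 255)*80 = -209148 - (-223)*80 = -209148 - 1*(-17840) = -209148 + 17840 = -191308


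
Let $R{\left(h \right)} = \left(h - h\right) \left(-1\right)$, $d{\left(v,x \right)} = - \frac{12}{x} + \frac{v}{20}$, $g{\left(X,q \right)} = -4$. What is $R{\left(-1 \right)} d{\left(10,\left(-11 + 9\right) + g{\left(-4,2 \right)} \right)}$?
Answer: $0$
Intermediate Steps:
$d{\left(v,x \right)} = - \frac{12}{x} + \frac{v}{20}$ ($d{\left(v,x \right)} = - \frac{12}{x} + v \frac{1}{20} = - \frac{12}{x} + \frac{v}{20}$)
$R{\left(h \right)} = 0$ ($R{\left(h \right)} = 0 \left(-1\right) = 0$)
$R{\left(-1 \right)} d{\left(10,\left(-11 + 9\right) + g{\left(-4,2 \right)} \right)} = 0 \left(- \frac{12}{\left(-11 + 9\right) - 4} + \frac{1}{20} \cdot 10\right) = 0 \left(- \frac{12}{-2 - 4} + \frac{1}{2}\right) = 0 \left(- \frac{12}{-6} + \frac{1}{2}\right) = 0 \left(\left(-12\right) \left(- \frac{1}{6}\right) + \frac{1}{2}\right) = 0 \left(2 + \frac{1}{2}\right) = 0 \cdot \frac{5}{2} = 0$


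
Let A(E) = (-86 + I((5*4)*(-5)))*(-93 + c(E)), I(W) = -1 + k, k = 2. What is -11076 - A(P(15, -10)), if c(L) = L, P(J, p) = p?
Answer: -19831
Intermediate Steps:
I(W) = 1 (I(W) = -1 + 2 = 1)
A(E) = 7905 - 85*E (A(E) = (-86 + 1)*(-93 + E) = -85*(-93 + E) = 7905 - 85*E)
-11076 - A(P(15, -10)) = -11076 - (7905 - 85*(-10)) = -11076 - (7905 + 850) = -11076 - 1*8755 = -11076 - 8755 = -19831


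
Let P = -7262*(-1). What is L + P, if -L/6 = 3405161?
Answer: -20423704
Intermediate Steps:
P = 7262
L = -20430966 (L = -6*3405161 = -20430966)
L + P = -20430966 + 7262 = -20423704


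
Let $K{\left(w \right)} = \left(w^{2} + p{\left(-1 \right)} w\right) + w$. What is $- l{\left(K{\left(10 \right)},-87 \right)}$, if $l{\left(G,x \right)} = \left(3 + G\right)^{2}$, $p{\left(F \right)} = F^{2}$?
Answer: $-15129$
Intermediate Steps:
$K{\left(w \right)} = w^{2} + 2 w$ ($K{\left(w \right)} = \left(w^{2} + \left(-1\right)^{2} w\right) + w = \left(w^{2} + 1 w\right) + w = \left(w^{2} + w\right) + w = \left(w + w^{2}\right) + w = w^{2} + 2 w$)
$- l{\left(K{\left(10 \right)},-87 \right)} = - \left(3 + 10 \left(2 + 10\right)\right)^{2} = - \left(3 + 10 \cdot 12\right)^{2} = - \left(3 + 120\right)^{2} = - 123^{2} = \left(-1\right) 15129 = -15129$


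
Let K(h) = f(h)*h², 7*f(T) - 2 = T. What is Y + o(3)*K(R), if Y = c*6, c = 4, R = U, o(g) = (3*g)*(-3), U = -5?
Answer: 2193/7 ≈ 313.29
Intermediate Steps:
f(T) = 2/7 + T/7
o(g) = -9*g
R = -5
K(h) = h²*(2/7 + h/7) (K(h) = (2/7 + h/7)*h² = h²*(2/7 + h/7))
Y = 24 (Y = 4*6 = 24)
Y + o(3)*K(R) = 24 + (-9*3)*((⅐)*(-5)²*(2 - 5)) = 24 - 27*25*(-3)/7 = 24 - 27*(-75/7) = 24 + 2025/7 = 2193/7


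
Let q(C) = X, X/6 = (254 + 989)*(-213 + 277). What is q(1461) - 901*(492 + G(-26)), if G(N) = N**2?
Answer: -575056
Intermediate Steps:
X = 477312 (X = 6*((254 + 989)*(-213 + 277)) = 6*(1243*64) = 6*79552 = 477312)
q(C) = 477312
q(1461) - 901*(492 + G(-26)) = 477312 - 901*(492 + (-26)**2) = 477312 - 901*(492 + 676) = 477312 - 901*1168 = 477312 - 1*1052368 = 477312 - 1052368 = -575056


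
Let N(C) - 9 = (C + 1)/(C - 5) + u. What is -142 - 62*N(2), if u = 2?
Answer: -762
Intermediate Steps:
N(C) = 11 + (1 + C)/(-5 + C) (N(C) = 9 + ((C + 1)/(C - 5) + 2) = 9 + ((1 + C)/(-5 + C) + 2) = 9 + (2 + (1 + C)/(-5 + C)) = 11 + (1 + C)/(-5 + C))
-142 - 62*N(2) = -142 - 372*(-9 + 2*2)/(-5 + 2) = -142 - 372*(-9 + 4)/(-3) = -142 - 372*(-1)*(-5)/3 = -142 - 62*10 = -142 - 620 = -762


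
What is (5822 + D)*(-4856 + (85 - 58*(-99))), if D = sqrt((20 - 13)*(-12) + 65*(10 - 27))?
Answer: 5653162 + 971*I*sqrt(1189) ≈ 5.6532e+6 + 33482.0*I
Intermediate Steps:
D = I*sqrt(1189) (D = sqrt(7*(-12) + 65*(-17)) = sqrt(-84 - 1105) = sqrt(-1189) = I*sqrt(1189) ≈ 34.482*I)
(5822 + D)*(-4856 + (85 - 58*(-99))) = (5822 + I*sqrt(1189))*(-4856 + (85 - 58*(-99))) = (5822 + I*sqrt(1189))*(-4856 + (85 + 5742)) = (5822 + I*sqrt(1189))*(-4856 + 5827) = (5822 + I*sqrt(1189))*971 = 5653162 + 971*I*sqrt(1189)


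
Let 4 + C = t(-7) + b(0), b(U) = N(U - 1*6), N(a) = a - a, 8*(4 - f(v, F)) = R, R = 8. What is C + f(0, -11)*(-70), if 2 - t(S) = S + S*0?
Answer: -205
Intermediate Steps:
f(v, F) = 3 (f(v, F) = 4 - ⅛*8 = 4 - 1 = 3)
N(a) = 0
b(U) = 0
t(S) = 2 - S (t(S) = 2 - (S + S*0) = 2 - (S + 0) = 2 - S)
C = 5 (C = -4 + ((2 - 1*(-7)) + 0) = -4 + ((2 + 7) + 0) = -4 + (9 + 0) = -4 + 9 = 5)
C + f(0, -11)*(-70) = 5 + 3*(-70) = 5 - 210 = -205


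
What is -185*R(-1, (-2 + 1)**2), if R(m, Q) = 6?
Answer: -1110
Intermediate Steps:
-185*R(-1, (-2 + 1)**2) = -185*6 = -1110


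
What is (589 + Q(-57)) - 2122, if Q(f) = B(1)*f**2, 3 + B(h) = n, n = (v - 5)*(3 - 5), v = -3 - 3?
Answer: 60198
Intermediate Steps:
v = -6
n = 22 (n = (-6 - 5)*(3 - 5) = -11*(-2) = 22)
B(h) = 19 (B(h) = -3 + 22 = 19)
Q(f) = 19*f**2
(589 + Q(-57)) - 2122 = (589 + 19*(-57)**2) - 2122 = (589 + 19*3249) - 2122 = (589 + 61731) - 2122 = 62320 - 2122 = 60198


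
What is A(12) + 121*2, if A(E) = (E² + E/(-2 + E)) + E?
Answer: 1996/5 ≈ 399.20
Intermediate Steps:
A(E) = E + E² + E/(-2 + E) (A(E) = (E² + E/(-2 + E)) + E = E + E² + E/(-2 + E))
A(12) + 121*2 = 12*(-1 + 12² - 1*12)/(-2 + 12) + 121*2 = 12*(-1 + 144 - 12)/10 + 242 = 12*(⅒)*131 + 242 = 786/5 + 242 = 1996/5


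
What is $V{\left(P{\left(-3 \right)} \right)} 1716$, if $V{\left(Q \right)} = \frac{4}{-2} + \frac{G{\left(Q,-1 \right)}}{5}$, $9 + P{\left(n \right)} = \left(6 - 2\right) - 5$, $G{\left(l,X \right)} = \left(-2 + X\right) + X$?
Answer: $- \frac{24024}{5} \approx -4804.8$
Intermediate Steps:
$G{\left(l,X \right)} = -2 + 2 X$
$P{\left(n \right)} = -10$ ($P{\left(n \right)} = -9 + \left(\left(6 - 2\right) - 5\right) = -9 + \left(4 - 5\right) = -9 - 1 = -10$)
$V{\left(Q \right)} = - \frac{14}{5}$ ($V{\left(Q \right)} = \frac{4}{-2} + \frac{-2 + 2 \left(-1\right)}{5} = 4 \left(- \frac{1}{2}\right) + \left(-2 - 2\right) \frac{1}{5} = -2 - \frac{4}{5} = - \frac{14}{5}$)
$V{\left(P{\left(-3 \right)} \right)} 1716 = \left(- \frac{14}{5}\right) 1716 = - \frac{24024}{5}$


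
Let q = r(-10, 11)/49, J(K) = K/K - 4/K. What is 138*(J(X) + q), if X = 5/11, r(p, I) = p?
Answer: -270618/245 ≈ -1104.6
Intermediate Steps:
X = 5/11 (X = 5*(1/11) = 5/11 ≈ 0.45455)
J(K) = 1 - 4/K
q = -10/49 ≈ -0.20408
138*(J(X) + q) = 138*((-4 + 5/11)/(5/11) - 10/49) = 138*((11/5)*(-39/11) - 10/49) = 138*(-39/5 - 10/49) = 138*(-1961/245) = -270618/245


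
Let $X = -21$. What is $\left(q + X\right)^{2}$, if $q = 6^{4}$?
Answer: $1625625$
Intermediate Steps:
$q = 1296$
$\left(q + X\right)^{2} = \left(1296 - 21\right)^{2} = 1275^{2} = 1625625$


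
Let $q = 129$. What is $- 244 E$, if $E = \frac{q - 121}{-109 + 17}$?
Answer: $\frac{488}{23} \approx 21.217$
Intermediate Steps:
$E = - \frac{2}{23}$ ($E = \frac{129 - 121}{-109 + 17} = \frac{8}{-92} = 8 \left(- \frac{1}{92}\right) = - \frac{2}{23} \approx -0.086957$)
$- 244 E = \left(-244\right) \left(- \frac{2}{23}\right) = \frac{488}{23}$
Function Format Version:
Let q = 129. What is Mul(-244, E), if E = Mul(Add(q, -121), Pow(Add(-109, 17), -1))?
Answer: Rational(488, 23) ≈ 21.217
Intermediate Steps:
E = Rational(-2, 23) (E = Mul(Add(129, -121), Pow(Add(-109, 17), -1)) = Mul(8, Pow(-92, -1)) = Mul(8, Rational(-1, 92)) = Rational(-2, 23) ≈ -0.086957)
Mul(-244, E) = Mul(-244, Rational(-2, 23)) = Rational(488, 23)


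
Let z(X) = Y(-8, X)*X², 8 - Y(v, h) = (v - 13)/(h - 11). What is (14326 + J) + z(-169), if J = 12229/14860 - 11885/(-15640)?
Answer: 8348767225637/34861560 ≈ 2.3948e+5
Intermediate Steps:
J = 18393633/11620520 (J = 12229*(1/14860) - 11885*(-1/15640) = 12229/14860 + 2377/3128 = 18393633/11620520 ≈ 1.5829)
Y(v, h) = 8 - (-13 + v)/(-11 + h) (Y(v, h) = 8 - (v - 13)/(h - 11) = 8 - (-13 + v)/(-11 + h))
z(X) = X²*(-67 + 8*X)/(-11 + X) (z(X) = ((-75 - 1*(-8) + 8*X)/(-11 + X))*X² = ((-75 + 8 + 8*X)/(-11 + X))*X² = ((-67 + 8*X)/(-11 + X))*X² = X²*(-67 + 8*X)/(-11 + X))
(14326 + J) + z(-169) = (14326 + 18393633/11620520) + (-169)²*(-67 + 8*(-169))/(-11 - 169) = 166493963153/11620520 + 28561*(-67 - 1352)/(-180) = 166493963153/11620520 + 28561*(-1/180)*(-1419) = 166493963153/11620520 + 13509353/60 = 8348767225637/34861560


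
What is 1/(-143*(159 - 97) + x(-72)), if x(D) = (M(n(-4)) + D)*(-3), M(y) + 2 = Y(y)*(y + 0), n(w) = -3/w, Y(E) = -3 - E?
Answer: -16/138169 ≈ -0.00011580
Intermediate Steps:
M(y) = -2 + y*(-3 - y) (M(y) = -2 + (-3 - y)*(y + 0) = -2 + (-3 - y)*y = -2 + y*(-3 - y))
x(D) = 231/16 - 3*D (x(D) = ((-2 - (-3/(-4))*(3 - 3/(-4))) + D)*(-3) = ((-2 - (-3*(-¼))*(3 - 3*(-¼))) + D)*(-3) = ((-2 - 1*¾*(3 + ¾)) + D)*(-3) = ((-2 - 1*¾*15/4) + D)*(-3) = ((-2 - 45/16) + D)*(-3) = (-77/16 + D)*(-3) = 231/16 - 3*D)
1/(-143*(159 - 97) + x(-72)) = 1/(-143*(159 - 97) + (231/16 - 3*(-72))) = 1/(-143*62 + (231/16 + 216)) = 1/(-8866 + 3687/16) = 1/(-138169/16) = -16/138169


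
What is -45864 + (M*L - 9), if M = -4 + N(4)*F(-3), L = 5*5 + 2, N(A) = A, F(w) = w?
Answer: -46305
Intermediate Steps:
L = 27 (L = 25 + 2 = 27)
M = -16 (M = -4 + 4*(-3) = -4 - 12 = -16)
-45864 + (M*L - 9) = -45864 + (-16*27 - 9) = -45864 + (-432 - 9) = -45864 - 441 = -46305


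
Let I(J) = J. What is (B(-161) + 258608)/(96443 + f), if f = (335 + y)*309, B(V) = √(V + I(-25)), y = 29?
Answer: 258608/208919 + I*√186/208919 ≈ 1.2378 + 6.528e-5*I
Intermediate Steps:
B(V) = √(-25 + V) (B(V) = √(V - 25) = √(-25 + V))
f = 112476 (f = (335 + 29)*309 = 364*309 = 112476)
(B(-161) + 258608)/(96443 + f) = (√(-25 - 161) + 258608)/(96443 + 112476) = (√(-186) + 258608)/208919 = (I*√186 + 258608)*(1/208919) = (258608 + I*√186)*(1/208919) = 258608/208919 + I*√186/208919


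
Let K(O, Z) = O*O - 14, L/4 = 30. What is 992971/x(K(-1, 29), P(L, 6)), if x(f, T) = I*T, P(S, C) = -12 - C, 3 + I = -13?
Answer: 992971/288 ≈ 3447.8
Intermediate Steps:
I = -16 (I = -3 - 13 = -16)
L = 120 (L = 4*30 = 120)
K(O, Z) = -14 + O² (K(O, Z) = O² - 14 = -14 + O²)
x(f, T) = -16*T
992971/x(K(-1, 29), P(L, 6)) = 992971/((-16*(-12 - 1*6))) = 992971/((-16*(-12 - 6))) = 992971/((-16*(-18))) = 992971/288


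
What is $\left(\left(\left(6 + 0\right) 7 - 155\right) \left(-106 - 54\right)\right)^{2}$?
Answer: $326886400$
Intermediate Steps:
$\left(\left(\left(6 + 0\right) 7 - 155\right) \left(-106 - 54\right)\right)^{2} = \left(\left(6 \cdot 7 - 155\right) \left(-160\right)\right)^{2} = \left(\left(42 - 155\right) \left(-160\right)\right)^{2} = \left(\left(-113\right) \left(-160\right)\right)^{2} = 18080^{2} = 326886400$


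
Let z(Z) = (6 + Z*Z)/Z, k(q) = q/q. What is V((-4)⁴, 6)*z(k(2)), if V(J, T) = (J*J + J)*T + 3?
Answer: 2763285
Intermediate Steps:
V(J, T) = 3 + T*(J + J²) (V(J, T) = (J² + J)*T + 3 = (J + J²)*T + 3 = T*(J + J²) + 3 = 3 + T*(J + J²))
k(q) = 1
z(Z) = (6 + Z²)/Z
V((-4)⁴, 6)*z(k(2)) = (3 + (-4)⁴*6 + 6*((-4)⁴)²)*(1 + 6/1) = (3 + 256*6 + 6*256²)*(1 + 6*1) = (3 + 1536 + 6*65536)*(1 + 6) = (3 + 1536 + 393216)*7 = 394755*7 = 2763285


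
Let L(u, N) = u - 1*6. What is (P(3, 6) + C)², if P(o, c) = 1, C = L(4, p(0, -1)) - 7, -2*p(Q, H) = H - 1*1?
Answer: 64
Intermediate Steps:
p(Q, H) = ½ - H/2 (p(Q, H) = -(H - 1*1)/2 = -(H - 1)/2 = -(-1 + H)/2 = ½ - H/2)
L(u, N) = -6 + u (L(u, N) = u - 6 = -6 + u)
C = -9 (C = (-6 + 4) - 7 = -2 - 7 = -9)
(P(3, 6) + C)² = (1 - 9)² = (-8)² = 64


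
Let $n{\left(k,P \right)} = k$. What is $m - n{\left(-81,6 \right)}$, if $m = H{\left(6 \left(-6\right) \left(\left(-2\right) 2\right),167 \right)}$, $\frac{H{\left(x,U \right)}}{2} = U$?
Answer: $415$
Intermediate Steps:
$H{\left(x,U \right)} = 2 U$
$m = 334$ ($m = 2 \cdot 167 = 334$)
$m - n{\left(-81,6 \right)} = 334 - -81 = 334 + 81 = 415$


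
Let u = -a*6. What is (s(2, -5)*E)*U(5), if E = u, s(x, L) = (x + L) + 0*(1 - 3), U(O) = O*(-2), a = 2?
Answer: -360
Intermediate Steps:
U(O) = -2*O
s(x, L) = L + x (s(x, L) = (L + x) + 0*(-2) = (L + x) + 0 = L + x)
u = -12 (u = -2*6 = -1*12 = -12)
E = -12
(s(2, -5)*E)*U(5) = ((-5 + 2)*(-12))*(-2*5) = -3*(-12)*(-10) = 36*(-10) = -360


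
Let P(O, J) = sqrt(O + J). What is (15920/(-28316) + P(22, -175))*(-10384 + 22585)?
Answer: -48559980/7079 + 36603*I*sqrt(17) ≈ -6859.7 + 1.5092e+5*I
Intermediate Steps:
P(O, J) = sqrt(J + O)
(15920/(-28316) + P(22, -175))*(-10384 + 22585) = (15920/(-28316) + sqrt(-175 + 22))*(-10384 + 22585) = (15920*(-1/28316) + sqrt(-153))*12201 = (-3980/7079 + 3*I*sqrt(17))*12201 = -48559980/7079 + 36603*I*sqrt(17)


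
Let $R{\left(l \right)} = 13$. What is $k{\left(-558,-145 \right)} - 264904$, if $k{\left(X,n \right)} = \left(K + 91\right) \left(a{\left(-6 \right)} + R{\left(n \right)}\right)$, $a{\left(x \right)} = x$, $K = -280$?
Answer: $-266227$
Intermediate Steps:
$k{\left(X,n \right)} = -1323$ ($k{\left(X,n \right)} = \left(-280 + 91\right) \left(-6 + 13\right) = \left(-189\right) 7 = -1323$)
$k{\left(-558,-145 \right)} - 264904 = -1323 - 264904 = -266227$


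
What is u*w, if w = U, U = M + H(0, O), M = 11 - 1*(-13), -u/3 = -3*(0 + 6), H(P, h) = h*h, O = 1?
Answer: 1350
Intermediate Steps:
H(P, h) = h²
u = 54 (u = -(-9)*(0 + 6) = -(-9)*6 = -3*(-18) = 54)
M = 24 (M = 11 + 13 = 24)
U = 25 (U = 24 + 1² = 24 + 1 = 25)
w = 25
u*w = 54*25 = 1350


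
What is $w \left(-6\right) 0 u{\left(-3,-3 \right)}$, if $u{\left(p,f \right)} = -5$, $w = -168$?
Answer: $0$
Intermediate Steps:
$w \left(-6\right) 0 u{\left(-3,-3 \right)} = - 168 \left(-6\right) 0 \left(-5\right) = - 168 \cdot 0 \left(-5\right) = \left(-168\right) 0 = 0$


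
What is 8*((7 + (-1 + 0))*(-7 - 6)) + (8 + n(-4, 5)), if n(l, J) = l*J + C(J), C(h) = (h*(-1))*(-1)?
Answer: -631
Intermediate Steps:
C(h) = h (C(h) = -h*(-1) = h)
n(l, J) = J + J*l (n(l, J) = l*J + J = J*l + J = J + J*l)
8*((7 + (-1 + 0))*(-7 - 6)) + (8 + n(-4, 5)) = 8*((7 + (-1 + 0))*(-7 - 6)) + (8 + 5*(1 - 4)) = 8*((7 - 1)*(-13)) + (8 + 5*(-3)) = 8*(6*(-13)) + (8 - 15) = 8*(-78) - 7 = -624 - 7 = -631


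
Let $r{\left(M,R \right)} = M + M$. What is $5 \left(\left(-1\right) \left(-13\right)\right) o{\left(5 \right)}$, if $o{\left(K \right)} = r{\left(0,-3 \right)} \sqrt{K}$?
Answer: $0$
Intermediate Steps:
$r{\left(M,R \right)} = 2 M$
$o{\left(K \right)} = 0$ ($o{\left(K \right)} = 2 \cdot 0 \sqrt{K} = 0 \sqrt{K} = 0$)
$5 \left(\left(-1\right) \left(-13\right)\right) o{\left(5 \right)} = 5 \left(\left(-1\right) \left(-13\right)\right) 0 = 5 \cdot 13 \cdot 0 = 65 \cdot 0 = 0$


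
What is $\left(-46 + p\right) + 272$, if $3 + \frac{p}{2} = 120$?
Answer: $460$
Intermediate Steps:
$p = 234$ ($p = -6 + 2 \cdot 120 = -6 + 240 = 234$)
$\left(-46 + p\right) + 272 = \left(-46 + 234\right) + 272 = 188 + 272 = 460$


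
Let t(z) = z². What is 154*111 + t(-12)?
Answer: 17238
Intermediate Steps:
154*111 + t(-12) = 154*111 + (-12)² = 17094 + 144 = 17238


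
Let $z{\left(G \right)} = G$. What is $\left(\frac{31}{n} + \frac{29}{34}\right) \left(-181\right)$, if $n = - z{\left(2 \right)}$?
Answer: $\frac{45069}{17} \approx 2651.1$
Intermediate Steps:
$n = -2$ ($n = \left(-1\right) 2 = -2$)
$\left(\frac{31}{n} + \frac{29}{34}\right) \left(-181\right) = \left(\frac{31}{-2} + \frac{29}{34}\right) \left(-181\right) = \left(31 \left(- \frac{1}{2}\right) + 29 \cdot \frac{1}{34}\right) \left(-181\right) = \left(- \frac{31}{2} + \frac{29}{34}\right) \left(-181\right) = \left(- \frac{249}{17}\right) \left(-181\right) = \frac{45069}{17}$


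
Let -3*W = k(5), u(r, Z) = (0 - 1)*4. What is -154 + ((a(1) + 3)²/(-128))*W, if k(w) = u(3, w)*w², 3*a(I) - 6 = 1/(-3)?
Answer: -77869/486 ≈ -160.22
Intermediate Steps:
a(I) = 17/9 (a(I) = 2 + (⅓)/(-3) = 2 + (⅓)*(-⅓) = 2 - ⅑ = 17/9)
u(r, Z) = -4 (u(r, Z) = -1*4 = -4)
k(w) = -4*w²
W = 100/3 (W = -(-4)*5²/3 = -(-4)*25/3 = -⅓*(-100) = 100/3 ≈ 33.333)
-154 + ((a(1) + 3)²/(-128))*W = -154 + ((17/9 + 3)²/(-128))*(100/3) = -154 + ((44/9)²*(-1/128))*(100/3) = -154 + ((1936/81)*(-1/128))*(100/3) = -154 - 121/648*100/3 = -154 - 3025/486 = -77869/486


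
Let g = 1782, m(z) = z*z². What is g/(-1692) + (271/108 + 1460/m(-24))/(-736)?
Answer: -14033269/13283328 ≈ -1.0565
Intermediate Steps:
m(z) = z³
g/(-1692) + (271/108 + 1460/m(-24))/(-736) = 1782/(-1692) + (271/108 + 1460/((-24)³))/(-736) = 1782*(-1/1692) + (271*(1/108) + 1460/(-13824))*(-1/736) = -99/94 + (271/108 + 1460*(-1/13824))*(-1/736) = -99/94 + (271/108 - 365/3456)*(-1/736) = -99/94 + (923/384)*(-1/736) = -99/94 - 923/282624 = -14033269/13283328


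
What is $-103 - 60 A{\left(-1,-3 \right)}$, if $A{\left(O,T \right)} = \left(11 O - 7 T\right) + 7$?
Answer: $-1123$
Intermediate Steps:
$A{\left(O,T \right)} = 7 - 7 T + 11 O$ ($A{\left(O,T \right)} = \left(- 7 T + 11 O\right) + 7 = 7 - 7 T + 11 O$)
$-103 - 60 A{\left(-1,-3 \right)} = -103 - 60 \left(7 - -21 + 11 \left(-1\right)\right) = -103 - 60 \left(7 + 21 - 11\right) = -103 - 1020 = -1123$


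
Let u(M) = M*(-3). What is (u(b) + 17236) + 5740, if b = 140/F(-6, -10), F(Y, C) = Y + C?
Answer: 92009/4 ≈ 23002.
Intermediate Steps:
F(Y, C) = C + Y
b = -35/4 (b = 140/(-10 - 6) = 140/(-16) = 140*(-1/16) = -35/4 ≈ -8.7500)
u(M) = -3*M
(u(b) + 17236) + 5740 = (-3*(-35/4) + 17236) + 5740 = (105/4 + 17236) + 5740 = 69049/4 + 5740 = 92009/4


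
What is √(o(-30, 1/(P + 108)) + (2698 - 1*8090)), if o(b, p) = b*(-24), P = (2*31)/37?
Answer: 8*I*√73 ≈ 68.352*I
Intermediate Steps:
P = 62/37 (P = 62*(1/37) = 62/37 ≈ 1.6757)
o(b, p) = -24*b
√(o(-30, 1/(P + 108)) + (2698 - 1*8090)) = √(-24*(-30) + (2698 - 1*8090)) = √(720 + (2698 - 8090)) = √(720 - 5392) = √(-4672) = 8*I*√73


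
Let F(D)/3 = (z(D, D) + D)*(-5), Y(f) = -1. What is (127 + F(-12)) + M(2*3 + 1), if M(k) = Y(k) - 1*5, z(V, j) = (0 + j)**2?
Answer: -1859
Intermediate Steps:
z(V, j) = j**2
M(k) = -6 (M(k) = -1 - 1*5 = -1 - 5 = -6)
F(D) = -15*D - 15*D**2 (F(D) = 3*((D**2 + D)*(-5)) = 3*((D + D**2)*(-5)) = 3*(-5*D - 5*D**2) = -15*D - 15*D**2)
(127 + F(-12)) + M(2*3 + 1) = (127 + 15*(-12)*(-1 - 1*(-12))) - 6 = (127 + 15*(-12)*(-1 + 12)) - 6 = (127 + 15*(-12)*11) - 6 = (127 - 1980) - 6 = -1853 - 6 = -1859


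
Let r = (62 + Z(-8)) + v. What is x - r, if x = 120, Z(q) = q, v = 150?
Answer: -84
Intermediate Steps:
r = 204 (r = (62 - 8) + 150 = 54 + 150 = 204)
x - r = 120 - 1*204 = 120 - 204 = -84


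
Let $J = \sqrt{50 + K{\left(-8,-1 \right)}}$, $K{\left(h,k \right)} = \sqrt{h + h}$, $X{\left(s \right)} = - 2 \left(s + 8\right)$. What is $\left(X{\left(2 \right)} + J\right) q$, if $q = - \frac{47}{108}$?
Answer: $\frac{235}{27} - \frac{47 \sqrt{50 + 4 i}}{108} \approx 5.624 - 0.12299 i$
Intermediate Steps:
$X{\left(s \right)} = -16 - 2 s$ ($X{\left(s \right)} = - 2 \left(8 + s\right) = -16 - 2 s$)
$q = - \frac{47}{108}$ ($q = \left(-47\right) \frac{1}{108} = - \frac{47}{108} \approx -0.43518$)
$K{\left(h,k \right)} = \sqrt{2} \sqrt{h}$ ($K{\left(h,k \right)} = \sqrt{2 h} = \sqrt{2} \sqrt{h}$)
$J = \sqrt{50 + 4 i}$ ($J = \sqrt{50 + \sqrt{2} \sqrt{-8}} = \sqrt{50 + \sqrt{2} \cdot 2 i \sqrt{2}} = \sqrt{50 + 4 i} \approx 7.0767 + 0.28262 i$)
$\left(X{\left(2 \right)} + J\right) q = \left(\left(-16 - 4\right) + \sqrt{50 + 4 i}\right) \left(- \frac{47}{108}\right) = \left(-20 + \sqrt{50 + 4 i}\right) \left(- \frac{47}{108}\right) = \frac{235}{27} - \frac{47 \sqrt{50 + 4 i}}{108}$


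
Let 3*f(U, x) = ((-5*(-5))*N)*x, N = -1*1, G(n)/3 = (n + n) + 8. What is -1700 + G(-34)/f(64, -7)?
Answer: -59608/35 ≈ -1703.1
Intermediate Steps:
G(n) = 24 + 6*n (G(n) = 3*((n + n) + 8) = 3*(2*n + 8) = 3*(8 + 2*n) = 24 + 6*n)
N = -1
f(U, x) = -25*x/3 (f(U, x) = ((-5*(-5)*(-1))*x)/3 = ((25*(-1))*x)/3 = (-25*x)/3 = -25*x/3)
-1700 + G(-34)/f(64, -7) = -1700 + (24 + 6*(-34))/((-25/3*(-7))) = -1700 + (24 - 204)/(175/3) = -1700 - 180*3/175 = -1700 - 108/35 = -59608/35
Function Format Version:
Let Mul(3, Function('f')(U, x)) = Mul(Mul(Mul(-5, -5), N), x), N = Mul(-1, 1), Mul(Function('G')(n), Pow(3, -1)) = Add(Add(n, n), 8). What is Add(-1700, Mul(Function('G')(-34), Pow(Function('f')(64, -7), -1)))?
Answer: Rational(-59608, 35) ≈ -1703.1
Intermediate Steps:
Function('G')(n) = Add(24, Mul(6, n)) (Function('G')(n) = Mul(3, Add(Add(n, n), 8)) = Mul(3, Add(Mul(2, n), 8)) = Mul(3, Add(8, Mul(2, n))) = Add(24, Mul(6, n)))
N = -1
Function('f')(U, x) = Mul(Rational(-25, 3), x) (Function('f')(U, x) = Mul(Rational(1, 3), Mul(Mul(Mul(-5, -5), -1), x)) = Mul(Rational(1, 3), Mul(Mul(25, -1), x)) = Mul(Rational(1, 3), Mul(-25, x)) = Mul(Rational(-25, 3), x))
Add(-1700, Mul(Function('G')(-34), Pow(Function('f')(64, -7), -1))) = Add(-1700, Mul(Add(24, Mul(6, -34)), Pow(Mul(Rational(-25, 3), -7), -1))) = Add(-1700, Mul(Add(24, -204), Pow(Rational(175, 3), -1))) = Add(-1700, Mul(-180, Rational(3, 175))) = Add(-1700, Rational(-108, 35)) = Rational(-59608, 35)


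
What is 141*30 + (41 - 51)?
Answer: 4220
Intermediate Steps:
141*30 + (41 - 51) = 4230 - 10 = 4220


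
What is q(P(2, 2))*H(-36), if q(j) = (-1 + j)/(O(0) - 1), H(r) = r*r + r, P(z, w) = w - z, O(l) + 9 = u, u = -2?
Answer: 105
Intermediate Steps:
O(l) = -11 (O(l) = -9 - 2 = -11)
H(r) = r + r² (H(r) = r² + r = r + r²)
q(j) = 1/12 - j/12 (q(j) = (-1 + j)/(-11 - 1) = (-1 + j)/(-12) = (-1 + j)*(-1/12) = 1/12 - j/12)
q(P(2, 2))*H(-36) = (1/12 - (2 - 1*2)/12)*(-36*(1 - 36)) = (1/12 - (2 - 2)/12)*(-36*(-35)) = (1/12 - 1/12*0)*1260 = (1/12 + 0)*1260 = (1/12)*1260 = 105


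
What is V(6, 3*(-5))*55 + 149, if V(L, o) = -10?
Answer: -401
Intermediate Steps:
V(6, 3*(-5))*55 + 149 = -10*55 + 149 = -550 + 149 = -401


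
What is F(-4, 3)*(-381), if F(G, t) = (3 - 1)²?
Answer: -1524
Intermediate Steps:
F(G, t) = 4 (F(G, t) = 2² = 4)
F(-4, 3)*(-381) = 4*(-381) = -1524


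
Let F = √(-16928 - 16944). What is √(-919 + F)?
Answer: √(-919 + 4*I*√2117) ≈ 3.0206 + 30.465*I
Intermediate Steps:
F = 4*I*√2117 (F = √(-33872) = 4*I*√2117 ≈ 184.04*I)
√(-919 + F) = √(-919 + 4*I*√2117)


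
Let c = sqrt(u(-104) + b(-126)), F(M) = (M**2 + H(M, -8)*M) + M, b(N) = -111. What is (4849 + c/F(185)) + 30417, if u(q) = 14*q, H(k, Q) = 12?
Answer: 35266 + I*sqrt(1567)/36630 ≈ 35266.0 + 0.0010807*I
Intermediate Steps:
F(M) = M**2 + 13*M (F(M) = (M**2 + 12*M) + M = M**2 + 13*M)
c = I*sqrt(1567) (c = sqrt(14*(-104) - 111) = sqrt(-1456 - 111) = sqrt(-1567) = I*sqrt(1567) ≈ 39.585*I)
(4849 + c/F(185)) + 30417 = (4849 + (I*sqrt(1567))/((185*(13 + 185)))) + 30417 = (4849 + (I*sqrt(1567))/((185*198))) + 30417 = (4849 + (I*sqrt(1567))/36630) + 30417 = (4849 + (I*sqrt(1567))*(1/36630)) + 30417 = (4849 + I*sqrt(1567)/36630) + 30417 = 35266 + I*sqrt(1567)/36630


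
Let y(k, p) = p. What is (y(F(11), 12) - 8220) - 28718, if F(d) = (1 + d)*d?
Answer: -36926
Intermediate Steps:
F(d) = d*(1 + d)
(y(F(11), 12) - 8220) - 28718 = (12 - 8220) - 28718 = -8208 - 28718 = -36926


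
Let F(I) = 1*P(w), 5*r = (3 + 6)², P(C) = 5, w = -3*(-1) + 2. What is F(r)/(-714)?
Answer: -5/714 ≈ -0.0070028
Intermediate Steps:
w = 5 (w = 3 + 2 = 5)
r = 81/5 (r = (3 + 6)²/5 = (⅕)*9² = (⅕)*81 = 81/5 ≈ 16.200)
F(I) = 5 (F(I) = 1*5 = 5)
F(r)/(-714) = 5/(-714) = 5*(-1/714) = -5/714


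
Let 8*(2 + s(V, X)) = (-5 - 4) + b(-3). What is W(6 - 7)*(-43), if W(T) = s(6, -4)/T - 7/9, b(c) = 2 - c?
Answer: -1333/18 ≈ -74.056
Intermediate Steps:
s(V, X) = -5/2 (s(V, X) = -2 + ((-5 - 4) + (2 - 1*(-3)))/8 = -2 + (-9 + (2 + 3))/8 = -2 + (-9 + 5)/8 = -2 + (⅛)*(-4) = -2 - ½ = -5/2)
W(T) = -7/9 - 5/(2*T) (W(T) = -5/(2*T) - 7/9 = -7/9 - 5/(2*T))
W(6 - 7)*(-43) = ((-45 - 14*(6 - 7))/(18*(6 - 7)))*(-43) = ((1/18)*(-45 - 14*(-1))/(-1))*(-43) = ((1/18)*(-1)*(-45 + 14))*(-43) = ((1/18)*(-1)*(-31))*(-43) = (31/18)*(-43) = -1333/18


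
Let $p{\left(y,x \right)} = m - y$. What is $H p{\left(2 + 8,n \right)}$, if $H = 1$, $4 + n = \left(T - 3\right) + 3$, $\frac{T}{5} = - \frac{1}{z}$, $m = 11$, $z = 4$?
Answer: $1$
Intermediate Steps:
$T = - \frac{5}{4}$ ($T = 5 \left(- \frac{1}{4}\right) = - \frac{5}{4} \approx -1.25$)
$n = - \frac{21}{4}$ ($n = -4 + \left(\left(- \frac{5}{4} - 3\right) + 3\right) = -4 + \left(- \frac{17}{4} + 3\right) = -4 - \frac{5}{4} = - \frac{21}{4} \approx -5.25$)
$p{\left(y,x \right)} = 11 - y$
$H p{\left(2 + 8,n \right)} = 1 \left(11 - \left(2 + 8\right)\right) = 1 \left(11 - 10\right) = 1 \cdot 1 = 1$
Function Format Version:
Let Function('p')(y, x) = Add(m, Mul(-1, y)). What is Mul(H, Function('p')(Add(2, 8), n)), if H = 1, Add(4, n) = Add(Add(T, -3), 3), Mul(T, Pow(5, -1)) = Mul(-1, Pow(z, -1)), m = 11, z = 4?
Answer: 1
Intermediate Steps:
T = Rational(-5, 4) (T = Mul(5, Mul(-1, Pow(4, -1))) = Mul(5, Mul(-1, Rational(1, 4))) = Mul(5, Rational(-1, 4)) = Rational(-5, 4) ≈ -1.2500)
n = Rational(-21, 4) (n = Add(-4, Add(Add(Rational(-5, 4), -3), 3)) = Add(-4, Add(Rational(-17, 4), 3)) = Add(-4, Rational(-5, 4)) = Rational(-21, 4) ≈ -5.2500)
Function('p')(y, x) = Add(11, Mul(-1, y))
Mul(H, Function('p')(Add(2, 8), n)) = Mul(1, Add(11, Mul(-1, Add(2, 8)))) = Mul(1, Add(11, Mul(-1, 10))) = Mul(1, Add(11, -10)) = Mul(1, 1) = 1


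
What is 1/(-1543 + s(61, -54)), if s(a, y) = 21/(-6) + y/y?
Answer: -2/3091 ≈ -0.00064704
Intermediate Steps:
s(a, y) = -5/2 (s(a, y) = 21*(-1/6) + 1 = -7/2 + 1 = -5/2)
1/(-1543 + s(61, -54)) = 1/(-1543 - 5/2) = 1/(-3091/2) = -2/3091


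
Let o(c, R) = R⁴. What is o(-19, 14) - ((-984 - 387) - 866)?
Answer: 40653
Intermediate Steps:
o(-19, 14) - ((-984 - 387) - 866) = 14⁴ - ((-984 - 387) - 866) = 38416 - (-1371 - 866) = 38416 - 1*(-2237) = 38416 + 2237 = 40653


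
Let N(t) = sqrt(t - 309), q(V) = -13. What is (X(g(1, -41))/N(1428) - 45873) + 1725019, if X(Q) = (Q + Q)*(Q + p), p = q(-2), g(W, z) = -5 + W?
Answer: 1679146 + 136*sqrt(1119)/1119 ≈ 1.6792e+6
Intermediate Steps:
N(t) = sqrt(-309 + t)
p = -13
X(Q) = 2*Q*(-13 + Q) (X(Q) = (Q + Q)*(Q - 13) = (2*Q)*(-13 + Q) = 2*Q*(-13 + Q))
(X(g(1, -41))/N(1428) - 45873) + 1725019 = ((2*(-5 + 1)*(-13 + (-5 + 1)))/(sqrt(-309 + 1428)) - 45873) + 1725019 = ((2*(-4)*(-13 - 4))/(sqrt(1119)) - 45873) + 1725019 = ((2*(-4)*(-17))*(sqrt(1119)/1119) - 45873) + 1725019 = (136*(sqrt(1119)/1119) - 45873) + 1725019 = (136*sqrt(1119)/1119 - 45873) + 1725019 = (-45873 + 136*sqrt(1119)/1119) + 1725019 = 1679146 + 136*sqrt(1119)/1119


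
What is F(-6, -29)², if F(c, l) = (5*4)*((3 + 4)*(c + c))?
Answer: 2822400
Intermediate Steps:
F(c, l) = 280*c (F(c, l) = 20*(7*(2*c)) = 20*(14*c) = 280*c)
F(-6, -29)² = (280*(-6))² = (-1680)² = 2822400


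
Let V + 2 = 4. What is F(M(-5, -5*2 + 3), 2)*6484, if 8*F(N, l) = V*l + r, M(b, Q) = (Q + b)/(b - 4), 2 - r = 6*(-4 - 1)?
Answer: 29178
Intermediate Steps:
V = 2 (V = -2 + 4 = 2)
r = 32 (r = 2 - 6*(-4 - 1) = 2 - 6*(-5) = 2 - 1*(-30) = 2 + 30 = 32)
M(b, Q) = (Q + b)/(-4 + b)
F(N, l) = 4 + l/4 (F(N, l) = (2*l + 32)/8 = (32 + 2*l)/8 = 4 + l/4)
F(M(-5, -5*2 + 3), 2)*6484 = (4 + (¼)*2)*6484 = (4 + ½)*6484 = (9/2)*6484 = 29178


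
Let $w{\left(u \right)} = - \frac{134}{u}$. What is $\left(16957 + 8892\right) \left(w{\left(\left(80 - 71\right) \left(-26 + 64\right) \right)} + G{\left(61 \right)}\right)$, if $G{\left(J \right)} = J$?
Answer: $\frac{267899036}{171} \approx 1.5667 \cdot 10^{6}$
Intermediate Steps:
$\left(16957 + 8892\right) \left(w{\left(\left(80 - 71\right) \left(-26 + 64\right) \right)} + G{\left(61 \right)}\right) = \left(16957 + 8892\right) \left(- \frac{134}{\left(80 - 71\right) \left(-26 + 64\right)} + 61\right) = 25849 \left(- \frac{134}{9 \cdot 38} + 61\right) = 25849 \left(- \frac{134}{342} + 61\right) = 25849 \left(\left(-134\right) \frac{1}{342} + 61\right) = 25849 \left(- \frac{67}{171} + 61\right) = 25849 \cdot \frac{10364}{171} = \frac{267899036}{171}$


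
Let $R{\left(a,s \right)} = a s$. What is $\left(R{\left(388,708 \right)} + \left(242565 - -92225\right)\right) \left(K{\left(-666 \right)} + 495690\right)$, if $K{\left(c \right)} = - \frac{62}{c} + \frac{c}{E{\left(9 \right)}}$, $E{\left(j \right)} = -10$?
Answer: $\frac{503097615283636}{1665} \approx 3.0216 \cdot 10^{11}$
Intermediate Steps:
$K{\left(c \right)} = - \frac{62}{c} - \frac{c}{10}$ ($K{\left(c \right)} = - \frac{62}{c} + \frac{c}{-10} = - \frac{62}{c} + c \left(- \frac{1}{10}\right) = - \frac{62}{c} - \frac{c}{10}$)
$\left(R{\left(388,708 \right)} + \left(242565 - -92225\right)\right) \left(K{\left(-666 \right)} + 495690\right) = \left(388 \cdot 708 + \left(242565 - -92225\right)\right) \left(\left(- \frac{62}{-666} - - \frac{333}{5}\right) + 495690\right) = \left(274704 + \left(242565 + 92225\right)\right) \left(\left(\left(-62\right) \left(- \frac{1}{666}\right) + \frac{333}{5}\right) + 495690\right) = \left(274704 + 334790\right) \left(\left(\frac{31}{333} + \frac{333}{5}\right) + 495690\right) = 609494 \left(\frac{111044}{1665} + 495690\right) = 609494 \cdot \frac{825434894}{1665} = \frac{503097615283636}{1665}$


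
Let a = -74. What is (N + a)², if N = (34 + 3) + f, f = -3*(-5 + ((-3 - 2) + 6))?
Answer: 625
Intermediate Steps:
f = 12 (f = -3*(-5 + (-5 + 6)) = -3*(-5 + 1) = -3*(-4) = 12)
N = 49 (N = (34 + 3) + 12 = 37 + 12 = 49)
(N + a)² = (49 - 74)² = (-25)² = 625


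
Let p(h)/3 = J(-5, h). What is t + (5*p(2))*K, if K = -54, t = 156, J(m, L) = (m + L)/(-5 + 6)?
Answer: 2586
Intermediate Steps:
J(m, L) = L + m (J(m, L) = (L + m)/1 = (L + m)*1 = L + m)
p(h) = -15 + 3*h (p(h) = 3*(h - 5) = 3*(-5 + h) = -15 + 3*h)
t + (5*p(2))*K = 156 + (5*(-15 + 3*2))*(-54) = 156 + (5*(-15 + 6))*(-54) = 156 + (5*(-9))*(-54) = 156 - 45*(-54) = 156 + 2430 = 2586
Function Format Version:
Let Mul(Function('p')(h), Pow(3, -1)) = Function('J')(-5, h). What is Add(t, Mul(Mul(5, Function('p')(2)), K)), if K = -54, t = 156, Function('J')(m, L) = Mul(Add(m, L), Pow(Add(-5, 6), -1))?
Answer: 2586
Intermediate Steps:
Function('J')(m, L) = Add(L, m) (Function('J')(m, L) = Mul(Add(L, m), Pow(1, -1)) = Mul(Add(L, m), 1) = Add(L, m))
Function('p')(h) = Add(-15, Mul(3, h)) (Function('p')(h) = Mul(3, Add(h, -5)) = Mul(3, Add(-5, h)) = Add(-15, Mul(3, h)))
Add(t, Mul(Mul(5, Function('p')(2)), K)) = Add(156, Mul(Mul(5, Add(-15, Mul(3, 2))), -54)) = Add(156, Mul(Mul(5, Add(-15, 6)), -54)) = Add(156, Mul(Mul(5, -9), -54)) = Add(156, Mul(-45, -54)) = Add(156, 2430) = 2586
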